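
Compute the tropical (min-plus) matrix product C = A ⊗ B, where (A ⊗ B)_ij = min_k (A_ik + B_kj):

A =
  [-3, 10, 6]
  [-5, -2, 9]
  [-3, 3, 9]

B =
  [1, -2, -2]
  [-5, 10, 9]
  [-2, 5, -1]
A ⊗ B =
  [-2, -5, -5]
  [-7, -7, -7]
  [-2, -5, -5]

Apply the min-plus product entry-by-entry:
  C[0][0] = min over k of (A[0][0] + B[0][0] = -3 + 1 = -2, A[0][1] + B[1][0] = 10 + -5 = 5, A[0][2] + B[2][0] = 6 + -2 = 4) = -2 (attained at k = 0)
  C[0][1] = min over k of (A[0][0] + B[0][1] = -3 + -2 = -5, A[0][1] + B[1][1] = 10 + 10 = 20, A[0][2] + B[2][1] = 6 + 5 = 11) = -5 (attained at k = 0)
  C[0][2] = min over k of (A[0][0] + B[0][2] = -3 + -2 = -5, A[0][1] + B[1][2] = 10 + 9 = 19, A[0][2] + B[2][2] = 6 + -1 = 5) = -5 (attained at k = 0)
  C[1][0] = min over k of (A[1][0] + B[0][0] = -5 + 1 = -4, A[1][1] + B[1][0] = -2 + -5 = -7, A[1][2] + B[2][0] = 9 + -2 = 7) = -7 (attained at k = 1)
  C[1][1] = min over k of (A[1][0] + B[0][1] = -5 + -2 = -7, A[1][1] + B[1][1] = -2 + 10 = 8, A[1][2] + B[2][1] = 9 + 5 = 14) = -7 (attained at k = 0)
  C[1][2] = min over k of (A[1][0] + B[0][2] = -5 + -2 = -7, A[1][1] + B[1][2] = -2 + 9 = 7, A[1][2] + B[2][2] = 9 + -1 = 8) = -7 (attained at k = 0)
  C[2][0] = min over k of (A[2][0] + B[0][0] = -3 + 1 = -2, A[2][1] + B[1][0] = 3 + -5 = -2, A[2][2] + B[2][0] = 9 + -2 = 7) = -2 (attained at k = 0)
  C[2][1] = min over k of (A[2][0] + B[0][1] = -3 + -2 = -5, A[2][1] + B[1][1] = 3 + 10 = 13, A[2][2] + B[2][1] = 9 + 5 = 14) = -5 (attained at k = 0)
  C[2][2] = min over k of (A[2][0] + B[0][2] = -3 + -2 = -5, A[2][1] + B[1][2] = 3 + 9 = 12, A[2][2] + B[2][2] = 9 + -1 = 8) = -5 (attained at k = 0)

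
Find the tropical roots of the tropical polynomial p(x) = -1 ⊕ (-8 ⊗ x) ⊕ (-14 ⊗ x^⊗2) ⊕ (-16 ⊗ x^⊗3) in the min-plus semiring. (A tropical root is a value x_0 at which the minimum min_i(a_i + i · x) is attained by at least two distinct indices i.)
Roots: {2, 6, 7}

Each tropical root is a break point of the lower envelope of the lines y = a_i + i · x (there are 4 lines, with slopes 0, 1, ..., 3). Only the lines that attain the minimum somewhere contribute to roots; other lines are dominated. Here the surviving (envelope) indices are i = 3, i = 2, i = 1, i = 0.
Intersections between consecutive envelope lines give the roots: for adjacent envelope indices i < j the intersection is x = (a_i − a_j) / (j − i). Reading off the sorted break points: {2, 6, 7}.
Verification: at each break x_0, at least two indices attain the minimum of min_i(a_i + i · x_0).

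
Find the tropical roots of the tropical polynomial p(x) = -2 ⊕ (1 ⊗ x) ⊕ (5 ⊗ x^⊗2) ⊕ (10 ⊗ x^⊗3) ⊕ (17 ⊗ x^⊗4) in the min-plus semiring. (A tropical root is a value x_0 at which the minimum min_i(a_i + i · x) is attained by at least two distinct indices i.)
Roots: {-7, -5, -4, -3}

Each tropical root is a break point of the lower envelope of the lines y = a_i + i · x (there are 5 lines, with slopes 0, 1, ..., 4). Only the lines that attain the minimum somewhere contribute to roots; other lines are dominated. Here the surviving (envelope) indices are i = 4, i = 3, i = 2, i = 1, i = 0.
Intersections between consecutive envelope lines give the roots: for adjacent envelope indices i < j the intersection is x = (a_i − a_j) / (j − i). Reading off the sorted break points: {-7, -5, -4, -3}.
Verification: at each break x_0, at least two indices attain the minimum of min_i(a_i + i · x_0).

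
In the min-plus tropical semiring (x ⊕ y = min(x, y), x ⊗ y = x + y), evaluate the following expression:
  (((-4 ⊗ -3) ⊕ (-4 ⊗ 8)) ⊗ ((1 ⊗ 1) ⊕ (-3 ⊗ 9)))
(((-4 ⊗ -3) ⊕ (-4 ⊗ 8)) ⊗ ((1 ⊗ 1) ⊕ (-3 ⊗ 9))) = -5

Expand innermost to outermost. Recall ⊕ takes the minimum of its arguments and ⊗ takes their sum. Working out the expression (((-4 ⊗ -3) ⊕ (-4 ⊗ 8)) ⊗ ((1 ⊗ 1) ⊕ (-3 ⊗ 9))) gives -5.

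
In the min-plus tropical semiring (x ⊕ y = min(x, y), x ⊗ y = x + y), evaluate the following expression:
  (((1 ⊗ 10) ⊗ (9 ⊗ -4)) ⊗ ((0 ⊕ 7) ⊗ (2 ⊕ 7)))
(((1 ⊗ 10) ⊗ (9 ⊗ -4)) ⊗ ((0 ⊕ 7) ⊗ (2 ⊕ 7))) = 18

Expand innermost to outermost. Recall ⊕ takes the minimum of its arguments and ⊗ takes their sum. Working out the expression (((1 ⊗ 10) ⊗ (9 ⊗ -4)) ⊗ ((0 ⊕ 7) ⊗ (2 ⊕ 7))) gives 18.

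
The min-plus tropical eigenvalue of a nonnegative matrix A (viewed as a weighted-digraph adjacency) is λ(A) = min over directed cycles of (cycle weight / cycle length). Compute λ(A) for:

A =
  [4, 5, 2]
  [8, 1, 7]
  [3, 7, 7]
λ(A) = 1

Enumerate directed cycles and compute their means (weight / length). Sample:
  cycle 0 → 0: weight = 4, length = 1, mean = 4/1 ≈ 4.000
  cycle 1 → 1: weight = 1, length = 1, mean = 1/1 ≈ 1.000
  cycle 2 → 2: weight = 7, length = 1, mean = 7/1 ≈ 7.000
  cycle 0 → 1 → 0: weight = 13, length = 2, mean = 13/2 ≈ 6.500
  cycle 0 → 2 → 0: weight = 5, length = 2, mean = 5/2 ≈ 2.500
  cycle 1 → 0 → 1: weight = 13, length = 2, mean = 13/2 ≈ 6.500
Minimum mean = 1.000, attained e.g. along the cycle 1 → 1 with weight 1 and length 1. So λ(A) = 1/1 = 1.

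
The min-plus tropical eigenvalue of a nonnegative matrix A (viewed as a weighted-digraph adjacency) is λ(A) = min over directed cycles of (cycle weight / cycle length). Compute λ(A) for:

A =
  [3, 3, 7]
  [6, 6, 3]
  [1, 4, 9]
λ(A) = 7/3

Enumerate directed cycles and compute their means (weight / length). Sample:
  cycle 0 → 0: weight = 3, length = 1, mean = 3/1 ≈ 3.000
  cycle 1 → 1: weight = 6, length = 1, mean = 6/1 ≈ 6.000
  cycle 2 → 2: weight = 9, length = 1, mean = 9/1 ≈ 9.000
  cycle 0 → 1 → 0: weight = 9, length = 2, mean = 9/2 ≈ 4.500
  cycle 0 → 2 → 0: weight = 8, length = 2, mean = 8/2 ≈ 4.000
  cycle 1 → 0 → 1: weight = 9, length = 2, mean = 9/2 ≈ 4.500
Minimum mean = 2.333, attained e.g. along the cycle 0 → 1 → 2 → 0 with weight 7 and length 3. So λ(A) = 7/3 = 7/3.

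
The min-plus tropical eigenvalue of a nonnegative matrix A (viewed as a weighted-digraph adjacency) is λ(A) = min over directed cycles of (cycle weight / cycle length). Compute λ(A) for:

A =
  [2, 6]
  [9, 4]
λ(A) = 2

Enumerate directed cycles and compute their means (weight / length). Sample:
  cycle 0 → 0: weight = 2, length = 1, mean = 2/1 ≈ 2.000
  cycle 1 → 1: weight = 4, length = 1, mean = 4/1 ≈ 4.000
  cycle 0 → 1 → 0: weight = 15, length = 2, mean = 15/2 ≈ 7.500
  cycle 1 → 0 → 1: weight = 15, length = 2, mean = 15/2 ≈ 7.500
Minimum mean = 2.000, attained e.g. along the cycle 0 → 0 with weight 2 and length 1. So λ(A) = 2/1 = 2.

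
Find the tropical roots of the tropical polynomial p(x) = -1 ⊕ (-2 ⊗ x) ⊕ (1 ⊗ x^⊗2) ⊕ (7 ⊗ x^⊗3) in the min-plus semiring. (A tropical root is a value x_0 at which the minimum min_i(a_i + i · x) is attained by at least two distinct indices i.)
Roots: {-6, -3, 1}

Each tropical root is a break point of the lower envelope of the lines y = a_i + i · x (there are 4 lines, with slopes 0, 1, ..., 3). Only the lines that attain the minimum somewhere contribute to roots; other lines are dominated. Here the surviving (envelope) indices are i = 3, i = 2, i = 1, i = 0.
Intersections between consecutive envelope lines give the roots: for adjacent envelope indices i < j the intersection is x = (a_i − a_j) / (j − i). Reading off the sorted break points: {-6, -3, 1}.
Verification: at each break x_0, at least two indices attain the minimum of min_i(a_i + i · x_0).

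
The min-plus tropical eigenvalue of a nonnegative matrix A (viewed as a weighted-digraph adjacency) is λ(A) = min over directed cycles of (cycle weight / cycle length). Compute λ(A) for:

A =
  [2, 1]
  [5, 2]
λ(A) = 2

Enumerate directed cycles and compute their means (weight / length). Sample:
  cycle 0 → 0: weight = 2, length = 1, mean = 2/1 ≈ 2.000
  cycle 1 → 1: weight = 2, length = 1, mean = 2/1 ≈ 2.000
  cycle 0 → 1 → 0: weight = 6, length = 2, mean = 6/2 ≈ 3.000
  cycle 1 → 0 → 1: weight = 6, length = 2, mean = 6/2 ≈ 3.000
Minimum mean = 2.000, attained e.g. along the cycle 0 → 0 with weight 2 and length 1. So λ(A) = 2/1 = 2.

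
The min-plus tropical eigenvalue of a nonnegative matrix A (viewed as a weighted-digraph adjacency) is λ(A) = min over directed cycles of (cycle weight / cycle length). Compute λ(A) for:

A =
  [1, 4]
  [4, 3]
λ(A) = 1

Enumerate directed cycles and compute their means (weight / length). Sample:
  cycle 0 → 0: weight = 1, length = 1, mean = 1/1 ≈ 1.000
  cycle 1 → 1: weight = 3, length = 1, mean = 3/1 ≈ 3.000
  cycle 0 → 1 → 0: weight = 8, length = 2, mean = 8/2 ≈ 4.000
  cycle 1 → 0 → 1: weight = 8, length = 2, mean = 8/2 ≈ 4.000
Minimum mean = 1.000, attained e.g. along the cycle 0 → 0 with weight 1 and length 1. So λ(A) = 1/1 = 1.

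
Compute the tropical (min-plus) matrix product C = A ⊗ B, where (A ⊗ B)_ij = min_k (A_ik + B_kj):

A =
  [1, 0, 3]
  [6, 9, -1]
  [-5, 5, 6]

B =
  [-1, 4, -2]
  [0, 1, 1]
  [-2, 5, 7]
A ⊗ B =
  [0, 1, -1]
  [-3, 4, 4]
  [-6, -1, -7]

Apply the min-plus product entry-by-entry:
  C[0][0] = min over k of (A[0][0] + B[0][0] = 1 + -1 = 0, A[0][1] + B[1][0] = 0 + 0 = 0, A[0][2] + B[2][0] = 3 + -2 = 1) = 0 (attained at k = 0)
  C[0][1] = min over k of (A[0][0] + B[0][1] = 1 + 4 = 5, A[0][1] + B[1][1] = 0 + 1 = 1, A[0][2] + B[2][1] = 3 + 5 = 8) = 1 (attained at k = 1)
  C[0][2] = min over k of (A[0][0] + B[0][2] = 1 + -2 = -1, A[0][1] + B[1][2] = 0 + 1 = 1, A[0][2] + B[2][2] = 3 + 7 = 10) = -1 (attained at k = 0)
  C[1][0] = min over k of (A[1][0] + B[0][0] = 6 + -1 = 5, A[1][1] + B[1][0] = 9 + 0 = 9, A[1][2] + B[2][0] = -1 + -2 = -3) = -3 (attained at k = 2)
  C[1][1] = min over k of (A[1][0] + B[0][1] = 6 + 4 = 10, A[1][1] + B[1][1] = 9 + 1 = 10, A[1][2] + B[2][1] = -1 + 5 = 4) = 4 (attained at k = 2)
  C[1][2] = min over k of (A[1][0] + B[0][2] = 6 + -2 = 4, A[1][1] + B[1][2] = 9 + 1 = 10, A[1][2] + B[2][2] = -1 + 7 = 6) = 4 (attained at k = 0)
  C[2][0] = min over k of (A[2][0] + B[0][0] = -5 + -1 = -6, A[2][1] + B[1][0] = 5 + 0 = 5, A[2][2] + B[2][0] = 6 + -2 = 4) = -6 (attained at k = 0)
  C[2][1] = min over k of (A[2][0] + B[0][1] = -5 + 4 = -1, A[2][1] + B[1][1] = 5 + 1 = 6, A[2][2] + B[2][1] = 6 + 5 = 11) = -1 (attained at k = 0)
  C[2][2] = min over k of (A[2][0] + B[0][2] = -5 + -2 = -7, A[2][1] + B[1][2] = 5 + 1 = 6, A[2][2] + B[2][2] = 6 + 7 = 13) = -7 (attained at k = 0)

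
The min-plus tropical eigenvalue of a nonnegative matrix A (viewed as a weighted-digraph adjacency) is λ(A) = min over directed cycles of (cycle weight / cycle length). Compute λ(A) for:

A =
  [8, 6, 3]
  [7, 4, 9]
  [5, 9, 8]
λ(A) = 4

Enumerate directed cycles and compute their means (weight / length). Sample:
  cycle 0 → 0: weight = 8, length = 1, mean = 8/1 ≈ 8.000
  cycle 1 → 1: weight = 4, length = 1, mean = 4/1 ≈ 4.000
  cycle 2 → 2: weight = 8, length = 1, mean = 8/1 ≈ 8.000
  cycle 0 → 1 → 0: weight = 13, length = 2, mean = 13/2 ≈ 6.500
  cycle 0 → 2 → 0: weight = 8, length = 2, mean = 8/2 ≈ 4.000
  cycle 1 → 0 → 1: weight = 13, length = 2, mean = 13/2 ≈ 6.500
Minimum mean = 4.000, attained e.g. along the cycle 1 → 1 with weight 4 and length 1. So λ(A) = 4/1 = 4.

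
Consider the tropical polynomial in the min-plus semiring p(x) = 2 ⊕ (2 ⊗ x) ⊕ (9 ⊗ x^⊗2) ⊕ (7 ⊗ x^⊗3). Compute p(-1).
p(-1) = 1

A tropical monomial a ⊗ x^⊗i evaluates to a + i · x. Evaluating each term at x = -1:
  Term 0 contributes 2 + 0 · -1 = 2
  Term 1 contributes 2 + 1 · -1 = 1
  Term 2 contributes 9 + 2 · -1 = 7
  Term 3 contributes 7 + 3 · -1 = 4
p(-1) = ⊕ of these = min[2, 1, 7, 4] = 1.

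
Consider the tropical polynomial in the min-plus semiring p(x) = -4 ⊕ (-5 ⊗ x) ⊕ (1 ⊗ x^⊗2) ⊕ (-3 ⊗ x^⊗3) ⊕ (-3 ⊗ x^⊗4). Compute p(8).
p(8) = -4

A tropical monomial a ⊗ x^⊗i evaluates to a + i · x. Evaluating each term at x = 8:
  Term 0 contributes -4 + 0 · 8 = -4
  Term 1 contributes -5 + 1 · 8 = 3
  Term 2 contributes 1 + 2 · 8 = 17
  Term 3 contributes -3 + 3 · 8 = 21
  Term 4 contributes -3 + 4 · 8 = 29
p(8) = ⊕ of these = min[-4, 3, 17, 21, 29] = -4.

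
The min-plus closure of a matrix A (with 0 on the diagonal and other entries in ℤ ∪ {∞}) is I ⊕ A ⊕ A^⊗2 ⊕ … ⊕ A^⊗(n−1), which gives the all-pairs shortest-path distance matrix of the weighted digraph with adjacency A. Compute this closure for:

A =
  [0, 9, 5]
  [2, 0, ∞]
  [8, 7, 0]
Closure =
  [0, 9, 5]
  [2, 0, 7]
  [8, 7, 0]

This is the Floyd-Warshall all-pairs shortest-path computation. For each intermediate vertex k = 0, 1, …, 2, update dist[i][j] ← min(dist[i][j], dist[i][k] + dist[k][j]). The final matrix gives, for each (i, j), the minimum total weight of any directed path from i to j (possibly empty when i = j).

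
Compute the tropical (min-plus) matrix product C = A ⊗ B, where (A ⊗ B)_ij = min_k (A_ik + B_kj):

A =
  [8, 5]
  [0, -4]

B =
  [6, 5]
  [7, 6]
A ⊗ B =
  [12, 11]
  [3, 2]

Apply the min-plus product entry-by-entry:
  C[0][0] = min over k of (A[0][0] + B[0][0] = 8 + 6 = 14, A[0][1] + B[1][0] = 5 + 7 = 12) = 12 (attained at k = 1)
  C[0][1] = min over k of (A[0][0] + B[0][1] = 8 + 5 = 13, A[0][1] + B[1][1] = 5 + 6 = 11) = 11 (attained at k = 1)
  C[1][0] = min over k of (A[1][0] + B[0][0] = 0 + 6 = 6, A[1][1] + B[1][0] = -4 + 7 = 3) = 3 (attained at k = 1)
  C[1][1] = min over k of (A[1][0] + B[0][1] = 0 + 5 = 5, A[1][1] + B[1][1] = -4 + 6 = 2) = 2 (attained at k = 1)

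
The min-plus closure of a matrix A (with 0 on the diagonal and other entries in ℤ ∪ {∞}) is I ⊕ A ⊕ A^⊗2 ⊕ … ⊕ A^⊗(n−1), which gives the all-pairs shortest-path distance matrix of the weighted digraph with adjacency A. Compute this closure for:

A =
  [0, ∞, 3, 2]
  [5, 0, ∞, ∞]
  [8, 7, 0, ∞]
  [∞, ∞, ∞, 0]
Closure =
  [0, 10, 3, 2]
  [5, 0, 8, 7]
  [8, 7, 0, 10]
  [∞, ∞, ∞, 0]

This is the Floyd-Warshall all-pairs shortest-path computation. For each intermediate vertex k = 0, 1, …, 3, update dist[i][j] ← min(dist[i][j], dist[i][k] + dist[k][j]). The final matrix gives, for each (i, j), the minimum total weight of any directed path from i to j (possibly empty when i = j).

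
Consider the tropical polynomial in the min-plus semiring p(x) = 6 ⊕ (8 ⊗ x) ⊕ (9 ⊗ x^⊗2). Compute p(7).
p(7) = 6

A tropical monomial a ⊗ x^⊗i evaluates to a + i · x. Evaluating each term at x = 7:
  Term 0 contributes 6 + 0 · 7 = 6
  Term 1 contributes 8 + 1 · 7 = 15
  Term 2 contributes 9 + 2 · 7 = 23
p(7) = ⊕ of these = min[6, 15, 23] = 6.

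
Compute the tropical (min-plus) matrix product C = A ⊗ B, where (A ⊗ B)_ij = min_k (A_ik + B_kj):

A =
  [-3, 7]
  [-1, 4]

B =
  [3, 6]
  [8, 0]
A ⊗ B =
  [0, 3]
  [2, 4]

Apply the min-plus product entry-by-entry:
  C[0][0] = min over k of (A[0][0] + B[0][0] = -3 + 3 = 0, A[0][1] + B[1][0] = 7 + 8 = 15) = 0 (attained at k = 0)
  C[0][1] = min over k of (A[0][0] + B[0][1] = -3 + 6 = 3, A[0][1] + B[1][1] = 7 + 0 = 7) = 3 (attained at k = 0)
  C[1][0] = min over k of (A[1][0] + B[0][0] = -1 + 3 = 2, A[1][1] + B[1][0] = 4 + 8 = 12) = 2 (attained at k = 0)
  C[1][1] = min over k of (A[1][0] + B[0][1] = -1 + 6 = 5, A[1][1] + B[1][1] = 4 + 0 = 4) = 4 (attained at k = 1)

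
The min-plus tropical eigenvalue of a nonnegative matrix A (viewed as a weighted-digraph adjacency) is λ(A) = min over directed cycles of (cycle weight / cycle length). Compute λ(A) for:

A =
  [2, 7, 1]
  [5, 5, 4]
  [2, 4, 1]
λ(A) = 1

Enumerate directed cycles and compute their means (weight / length). Sample:
  cycle 0 → 0: weight = 2, length = 1, mean = 2/1 ≈ 2.000
  cycle 1 → 1: weight = 5, length = 1, mean = 5/1 ≈ 5.000
  cycle 2 → 2: weight = 1, length = 1, mean = 1/1 ≈ 1.000
  cycle 0 → 1 → 0: weight = 12, length = 2, mean = 12/2 ≈ 6.000
  cycle 0 → 2 → 0: weight = 3, length = 2, mean = 3/2 ≈ 1.500
  cycle 1 → 0 → 1: weight = 12, length = 2, mean = 12/2 ≈ 6.000
Minimum mean = 1.000, attained e.g. along the cycle 2 → 2 with weight 1 and length 1. So λ(A) = 1/1 = 1.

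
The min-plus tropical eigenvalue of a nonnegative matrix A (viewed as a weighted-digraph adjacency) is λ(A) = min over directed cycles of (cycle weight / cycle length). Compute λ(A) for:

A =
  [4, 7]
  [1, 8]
λ(A) = 4

Enumerate directed cycles and compute their means (weight / length). Sample:
  cycle 0 → 0: weight = 4, length = 1, mean = 4/1 ≈ 4.000
  cycle 1 → 1: weight = 8, length = 1, mean = 8/1 ≈ 8.000
  cycle 0 → 1 → 0: weight = 8, length = 2, mean = 8/2 ≈ 4.000
  cycle 1 → 0 → 1: weight = 8, length = 2, mean = 8/2 ≈ 4.000
Minimum mean = 4.000, attained e.g. along the cycle 0 → 0 with weight 4 and length 1. So λ(A) = 4/1 = 4.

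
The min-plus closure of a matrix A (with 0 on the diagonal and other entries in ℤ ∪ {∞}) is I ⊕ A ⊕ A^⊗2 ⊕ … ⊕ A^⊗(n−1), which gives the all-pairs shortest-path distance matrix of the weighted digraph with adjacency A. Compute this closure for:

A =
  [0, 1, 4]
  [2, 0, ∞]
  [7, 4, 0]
Closure =
  [0, 1, 4]
  [2, 0, 6]
  [6, 4, 0]

This is the Floyd-Warshall all-pairs shortest-path computation. For each intermediate vertex k = 0, 1, …, 2, update dist[i][j] ← min(dist[i][j], dist[i][k] + dist[k][j]). The final matrix gives, for each (i, j), the minimum total weight of any directed path from i to j (possibly empty when i = j).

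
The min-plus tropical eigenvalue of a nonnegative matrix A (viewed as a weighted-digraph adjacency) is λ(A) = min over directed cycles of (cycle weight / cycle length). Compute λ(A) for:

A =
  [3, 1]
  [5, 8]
λ(A) = 3

Enumerate directed cycles and compute their means (weight / length). Sample:
  cycle 0 → 0: weight = 3, length = 1, mean = 3/1 ≈ 3.000
  cycle 1 → 1: weight = 8, length = 1, mean = 8/1 ≈ 8.000
  cycle 0 → 1 → 0: weight = 6, length = 2, mean = 6/2 ≈ 3.000
  cycle 1 → 0 → 1: weight = 6, length = 2, mean = 6/2 ≈ 3.000
Minimum mean = 3.000, attained e.g. along the cycle 0 → 0 with weight 3 and length 1. So λ(A) = 3/1 = 3.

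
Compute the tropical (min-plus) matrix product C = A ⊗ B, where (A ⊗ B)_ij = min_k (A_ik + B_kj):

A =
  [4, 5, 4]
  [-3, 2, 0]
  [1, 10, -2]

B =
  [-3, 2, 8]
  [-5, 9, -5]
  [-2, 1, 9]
A ⊗ B =
  [0, 5, 0]
  [-6, -1, -3]
  [-4, -1, 5]

Apply the min-plus product entry-by-entry:
  C[0][0] = min over k of (A[0][0] + B[0][0] = 4 + -3 = 1, A[0][1] + B[1][0] = 5 + -5 = 0, A[0][2] + B[2][0] = 4 + -2 = 2) = 0 (attained at k = 1)
  C[0][1] = min over k of (A[0][0] + B[0][1] = 4 + 2 = 6, A[0][1] + B[1][1] = 5 + 9 = 14, A[0][2] + B[2][1] = 4 + 1 = 5) = 5 (attained at k = 2)
  C[0][2] = min over k of (A[0][0] + B[0][2] = 4 + 8 = 12, A[0][1] + B[1][2] = 5 + -5 = 0, A[0][2] + B[2][2] = 4 + 9 = 13) = 0 (attained at k = 1)
  C[1][0] = min over k of (A[1][0] + B[0][0] = -3 + -3 = -6, A[1][1] + B[1][0] = 2 + -5 = -3, A[1][2] + B[2][0] = 0 + -2 = -2) = -6 (attained at k = 0)
  C[1][1] = min over k of (A[1][0] + B[0][1] = -3 + 2 = -1, A[1][1] + B[1][1] = 2 + 9 = 11, A[1][2] + B[2][1] = 0 + 1 = 1) = -1 (attained at k = 0)
  C[1][2] = min over k of (A[1][0] + B[0][2] = -3 + 8 = 5, A[1][1] + B[1][2] = 2 + -5 = -3, A[1][2] + B[2][2] = 0 + 9 = 9) = -3 (attained at k = 1)
  C[2][0] = min over k of (A[2][0] + B[0][0] = 1 + -3 = -2, A[2][1] + B[1][0] = 10 + -5 = 5, A[2][2] + B[2][0] = -2 + -2 = -4) = -4 (attained at k = 2)
  C[2][1] = min over k of (A[2][0] + B[0][1] = 1 + 2 = 3, A[2][1] + B[1][1] = 10 + 9 = 19, A[2][2] + B[2][1] = -2 + 1 = -1) = -1 (attained at k = 2)
  C[2][2] = min over k of (A[2][0] + B[0][2] = 1 + 8 = 9, A[2][1] + B[1][2] = 10 + -5 = 5, A[2][2] + B[2][2] = -2 + 9 = 7) = 5 (attained at k = 1)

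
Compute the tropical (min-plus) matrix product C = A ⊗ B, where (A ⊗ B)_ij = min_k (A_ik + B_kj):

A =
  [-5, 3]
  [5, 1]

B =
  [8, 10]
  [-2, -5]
A ⊗ B =
  [1, -2]
  [-1, -4]

Apply the min-plus product entry-by-entry:
  C[0][0] = min over k of (A[0][0] + B[0][0] = -5 + 8 = 3, A[0][1] + B[1][0] = 3 + -2 = 1) = 1 (attained at k = 1)
  C[0][1] = min over k of (A[0][0] + B[0][1] = -5 + 10 = 5, A[0][1] + B[1][1] = 3 + -5 = -2) = -2 (attained at k = 1)
  C[1][0] = min over k of (A[1][0] + B[0][0] = 5 + 8 = 13, A[1][1] + B[1][0] = 1 + -2 = -1) = -1 (attained at k = 1)
  C[1][1] = min over k of (A[1][0] + B[0][1] = 5 + 10 = 15, A[1][1] + B[1][1] = 1 + -5 = -4) = -4 (attained at k = 1)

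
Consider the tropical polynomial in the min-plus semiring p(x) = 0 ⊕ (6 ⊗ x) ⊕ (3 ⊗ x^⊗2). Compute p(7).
p(7) = 0

A tropical monomial a ⊗ x^⊗i evaluates to a + i · x. Evaluating each term at x = 7:
  Term 0 contributes 0 + 0 · 7 = 0
  Term 1 contributes 6 + 1 · 7 = 13
  Term 2 contributes 3 + 2 · 7 = 17
p(7) = ⊕ of these = min[0, 13, 17] = 0.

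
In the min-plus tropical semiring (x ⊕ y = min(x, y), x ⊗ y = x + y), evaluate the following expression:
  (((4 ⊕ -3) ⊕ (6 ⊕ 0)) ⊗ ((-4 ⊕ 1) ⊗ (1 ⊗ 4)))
(((4 ⊕ -3) ⊕ (6 ⊕ 0)) ⊗ ((-4 ⊕ 1) ⊗ (1 ⊗ 4))) = -2

Expand innermost to outermost. Recall ⊕ takes the minimum of its arguments and ⊗ takes their sum. Working out the expression (((4 ⊕ -3) ⊕ (6 ⊕ 0)) ⊗ ((-4 ⊕ 1) ⊗ (1 ⊗ 4))) gives -2.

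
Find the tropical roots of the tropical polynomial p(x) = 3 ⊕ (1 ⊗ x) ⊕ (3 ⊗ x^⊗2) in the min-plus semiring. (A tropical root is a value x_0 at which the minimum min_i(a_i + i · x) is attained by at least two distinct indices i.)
Roots: {-2, 2}

Each tropical root is a break point of the lower envelope of the lines y = a_i + i · x (there are 3 lines, with slopes 0, 1, ..., 2). Only the lines that attain the minimum somewhere contribute to roots; other lines are dominated. Here the surviving (envelope) indices are i = 2, i = 1, i = 0.
Intersections between consecutive envelope lines give the roots: for adjacent envelope indices i < j the intersection is x = (a_i − a_j) / (j − i). Reading off the sorted break points: {-2, 2}.
Verification: at each break x_0, at least two indices attain the minimum of min_i(a_i + i · x_0).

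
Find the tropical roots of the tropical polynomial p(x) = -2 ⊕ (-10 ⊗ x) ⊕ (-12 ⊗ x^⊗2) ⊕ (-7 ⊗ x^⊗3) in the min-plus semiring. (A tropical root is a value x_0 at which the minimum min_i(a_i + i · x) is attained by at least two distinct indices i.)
Roots: {-5, 2, 8}

Each tropical root is a break point of the lower envelope of the lines y = a_i + i · x (there are 4 lines, with slopes 0, 1, ..., 3). Only the lines that attain the minimum somewhere contribute to roots; other lines are dominated. Here the surviving (envelope) indices are i = 3, i = 2, i = 1, i = 0.
Intersections between consecutive envelope lines give the roots: for adjacent envelope indices i < j the intersection is x = (a_i − a_j) / (j − i). Reading off the sorted break points: {-5, 2, 8}.
Verification: at each break x_0, at least two indices attain the minimum of min_i(a_i + i · x_0).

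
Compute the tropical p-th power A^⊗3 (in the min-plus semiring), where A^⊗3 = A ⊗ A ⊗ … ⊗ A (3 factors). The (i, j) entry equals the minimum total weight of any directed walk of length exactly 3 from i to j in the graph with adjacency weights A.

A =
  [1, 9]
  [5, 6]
A^⊗3 =
  [3, 11]
  [7, 15]

Each entry (A^⊗3)_ij equals the minimum over all length-3 walks i = v_0 → v_1 → … → v_3 = j of Σ_t A[v_t][v_{t+1}]. For example, for (i, j) = (0, 1) we minimise over 4 possible intermediate vertex sequences; the minimum is 11, attained along the walk 0 → 0 → 0 → 1.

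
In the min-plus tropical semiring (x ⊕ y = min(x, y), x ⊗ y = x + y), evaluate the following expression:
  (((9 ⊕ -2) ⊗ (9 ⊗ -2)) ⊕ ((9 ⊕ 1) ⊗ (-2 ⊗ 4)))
(((9 ⊕ -2) ⊗ (9 ⊗ -2)) ⊕ ((9 ⊕ 1) ⊗ (-2 ⊗ 4))) = 3

Expand innermost to outermost. Recall ⊕ takes the minimum of its arguments and ⊗ takes their sum. Working out the expression (((9 ⊕ -2) ⊗ (9 ⊗ -2)) ⊕ ((9 ⊕ 1) ⊗ (-2 ⊗ 4))) gives 3.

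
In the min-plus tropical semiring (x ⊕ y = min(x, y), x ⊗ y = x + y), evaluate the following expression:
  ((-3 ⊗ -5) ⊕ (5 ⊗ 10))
((-3 ⊗ -5) ⊕ (5 ⊗ 10)) = -8

Expand innermost to outermost. Recall ⊕ takes the minimum of its arguments and ⊗ takes their sum. Working out the expression ((-3 ⊗ -5) ⊕ (5 ⊗ 10)) gives -8.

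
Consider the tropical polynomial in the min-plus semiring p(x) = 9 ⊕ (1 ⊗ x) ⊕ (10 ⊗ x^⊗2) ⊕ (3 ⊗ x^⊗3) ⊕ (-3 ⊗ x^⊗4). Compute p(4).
p(4) = 5

A tropical monomial a ⊗ x^⊗i evaluates to a + i · x. Evaluating each term at x = 4:
  Term 0 contributes 9 + 0 · 4 = 9
  Term 1 contributes 1 + 1 · 4 = 5
  Term 2 contributes 10 + 2 · 4 = 18
  Term 3 contributes 3 + 3 · 4 = 15
  Term 4 contributes -3 + 4 · 4 = 13
p(4) = ⊕ of these = min[9, 5, 18, 15, 13] = 5.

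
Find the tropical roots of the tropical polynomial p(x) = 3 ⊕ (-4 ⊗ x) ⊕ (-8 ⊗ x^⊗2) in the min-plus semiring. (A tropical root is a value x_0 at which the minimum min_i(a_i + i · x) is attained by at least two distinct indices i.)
Roots: {4, 7}

Each tropical root is a break point of the lower envelope of the lines y = a_i + i · x (there are 3 lines, with slopes 0, 1, ..., 2). Only the lines that attain the minimum somewhere contribute to roots; other lines are dominated. Here the surviving (envelope) indices are i = 2, i = 1, i = 0.
Intersections between consecutive envelope lines give the roots: for adjacent envelope indices i < j the intersection is x = (a_i − a_j) / (j − i). Reading off the sorted break points: {4, 7}.
Verification: at each break x_0, at least two indices attain the minimum of min_i(a_i + i · x_0).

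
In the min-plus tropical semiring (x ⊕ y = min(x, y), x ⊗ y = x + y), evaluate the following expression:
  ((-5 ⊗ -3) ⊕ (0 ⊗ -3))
((-5 ⊗ -3) ⊕ (0 ⊗ -3)) = -8

Expand innermost to outermost. Recall ⊕ takes the minimum of its arguments and ⊗ takes their sum. Working out the expression ((-5 ⊗ -3) ⊕ (0 ⊗ -3)) gives -8.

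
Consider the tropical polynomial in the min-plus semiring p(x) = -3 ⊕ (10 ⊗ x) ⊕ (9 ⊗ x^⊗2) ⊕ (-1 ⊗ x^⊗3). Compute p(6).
p(6) = -3

A tropical monomial a ⊗ x^⊗i evaluates to a + i · x. Evaluating each term at x = 6:
  Term 0 contributes -3 + 0 · 6 = -3
  Term 1 contributes 10 + 1 · 6 = 16
  Term 2 contributes 9 + 2 · 6 = 21
  Term 3 contributes -1 + 3 · 6 = 17
p(6) = ⊕ of these = min[-3, 16, 21, 17] = -3.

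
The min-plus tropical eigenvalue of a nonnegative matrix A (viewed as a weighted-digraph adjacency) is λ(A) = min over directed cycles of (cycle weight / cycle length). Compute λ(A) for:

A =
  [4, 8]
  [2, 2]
λ(A) = 2

Enumerate directed cycles and compute their means (weight / length). Sample:
  cycle 0 → 0: weight = 4, length = 1, mean = 4/1 ≈ 4.000
  cycle 1 → 1: weight = 2, length = 1, mean = 2/1 ≈ 2.000
  cycle 0 → 1 → 0: weight = 10, length = 2, mean = 10/2 ≈ 5.000
  cycle 1 → 0 → 1: weight = 10, length = 2, mean = 10/2 ≈ 5.000
Minimum mean = 2.000, attained e.g. along the cycle 1 → 1 with weight 2 and length 1. So λ(A) = 2/1 = 2.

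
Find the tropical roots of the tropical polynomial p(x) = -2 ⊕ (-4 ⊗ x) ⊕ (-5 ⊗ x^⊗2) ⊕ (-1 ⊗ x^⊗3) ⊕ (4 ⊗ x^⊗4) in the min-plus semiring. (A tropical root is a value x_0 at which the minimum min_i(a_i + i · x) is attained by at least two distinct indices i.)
Roots: {-5, -4, 1, 2}

Each tropical root is a break point of the lower envelope of the lines y = a_i + i · x (there are 5 lines, with slopes 0, 1, ..., 4). Only the lines that attain the minimum somewhere contribute to roots; other lines are dominated. Here the surviving (envelope) indices are i = 4, i = 3, i = 2, i = 1, i = 0.
Intersections between consecutive envelope lines give the roots: for adjacent envelope indices i < j the intersection is x = (a_i − a_j) / (j − i). Reading off the sorted break points: {-5, -4, 1, 2}.
Verification: at each break x_0, at least two indices attain the minimum of min_i(a_i + i · x_0).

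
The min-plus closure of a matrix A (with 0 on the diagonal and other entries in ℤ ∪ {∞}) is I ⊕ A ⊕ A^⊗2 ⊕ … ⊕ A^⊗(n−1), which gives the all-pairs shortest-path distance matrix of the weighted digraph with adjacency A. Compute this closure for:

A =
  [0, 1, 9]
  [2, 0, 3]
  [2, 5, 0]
Closure =
  [0, 1, 4]
  [2, 0, 3]
  [2, 3, 0]

This is the Floyd-Warshall all-pairs shortest-path computation. For each intermediate vertex k = 0, 1, …, 2, update dist[i][j] ← min(dist[i][j], dist[i][k] + dist[k][j]). The final matrix gives, for each (i, j), the minimum total weight of any directed path from i to j (possibly empty when i = j).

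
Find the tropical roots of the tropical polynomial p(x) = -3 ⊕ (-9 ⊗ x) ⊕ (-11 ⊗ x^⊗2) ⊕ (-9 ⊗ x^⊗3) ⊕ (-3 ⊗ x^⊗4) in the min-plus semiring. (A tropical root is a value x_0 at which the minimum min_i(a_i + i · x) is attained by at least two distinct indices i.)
Roots: {-6, -2, 2, 6}

Each tropical root is a break point of the lower envelope of the lines y = a_i + i · x (there are 5 lines, with slopes 0, 1, ..., 4). Only the lines that attain the minimum somewhere contribute to roots; other lines are dominated. Here the surviving (envelope) indices are i = 4, i = 3, i = 2, i = 1, i = 0.
Intersections between consecutive envelope lines give the roots: for adjacent envelope indices i < j the intersection is x = (a_i − a_j) / (j − i). Reading off the sorted break points: {-6, -2, 2, 6}.
Verification: at each break x_0, at least two indices attain the minimum of min_i(a_i + i · x_0).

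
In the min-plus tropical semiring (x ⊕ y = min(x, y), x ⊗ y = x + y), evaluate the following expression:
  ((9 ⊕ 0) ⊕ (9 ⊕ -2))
((9 ⊕ 0) ⊕ (9 ⊕ -2)) = -2

Expand innermost to outermost. Recall ⊕ takes the minimum of its arguments and ⊗ takes their sum. Working out the expression ((9 ⊕ 0) ⊕ (9 ⊕ -2)) gives -2.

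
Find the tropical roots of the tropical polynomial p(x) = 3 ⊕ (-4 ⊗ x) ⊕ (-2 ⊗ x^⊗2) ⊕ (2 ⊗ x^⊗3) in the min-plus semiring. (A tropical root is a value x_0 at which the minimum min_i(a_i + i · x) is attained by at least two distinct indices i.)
Roots: {-4, -2, 7}

Each tropical root is a break point of the lower envelope of the lines y = a_i + i · x (there are 4 lines, with slopes 0, 1, ..., 3). Only the lines that attain the minimum somewhere contribute to roots; other lines are dominated. Here the surviving (envelope) indices are i = 3, i = 2, i = 1, i = 0.
Intersections between consecutive envelope lines give the roots: for adjacent envelope indices i < j the intersection is x = (a_i − a_j) / (j − i). Reading off the sorted break points: {-4, -2, 7}.
Verification: at each break x_0, at least two indices attain the minimum of min_i(a_i + i · x_0).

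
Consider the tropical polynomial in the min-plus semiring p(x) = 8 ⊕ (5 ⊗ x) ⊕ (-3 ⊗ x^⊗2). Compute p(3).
p(3) = 3

A tropical monomial a ⊗ x^⊗i evaluates to a + i · x. Evaluating each term at x = 3:
  Term 0 contributes 8 + 0 · 3 = 8
  Term 1 contributes 5 + 1 · 3 = 8
  Term 2 contributes -3 + 2 · 3 = 3
p(3) = ⊕ of these = min[8, 8, 3] = 3.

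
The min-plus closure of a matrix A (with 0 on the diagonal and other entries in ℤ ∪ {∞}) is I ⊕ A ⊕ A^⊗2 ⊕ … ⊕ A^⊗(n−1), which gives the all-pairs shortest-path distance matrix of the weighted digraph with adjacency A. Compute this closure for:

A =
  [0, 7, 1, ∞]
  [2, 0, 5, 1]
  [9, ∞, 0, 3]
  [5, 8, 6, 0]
Closure =
  [0, 7, 1, 4]
  [2, 0, 3, 1]
  [8, 11, 0, 3]
  [5, 8, 6, 0]

This is the Floyd-Warshall all-pairs shortest-path computation. For each intermediate vertex k = 0, 1, …, 3, update dist[i][j] ← min(dist[i][j], dist[i][k] + dist[k][j]). The final matrix gives, for each (i, j), the minimum total weight of any directed path from i to j (possibly empty when i = j).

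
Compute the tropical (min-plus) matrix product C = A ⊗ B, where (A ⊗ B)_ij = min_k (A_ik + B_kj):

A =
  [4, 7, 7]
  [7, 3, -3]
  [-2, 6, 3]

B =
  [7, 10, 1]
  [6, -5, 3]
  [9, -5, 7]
A ⊗ B =
  [11, 2, 5]
  [6, -8, 4]
  [5, -2, -1]

Apply the min-plus product entry-by-entry:
  C[0][0] = min over k of (A[0][0] + B[0][0] = 4 + 7 = 11, A[0][1] + B[1][0] = 7 + 6 = 13, A[0][2] + B[2][0] = 7 + 9 = 16) = 11 (attained at k = 0)
  C[0][1] = min over k of (A[0][0] + B[0][1] = 4 + 10 = 14, A[0][1] + B[1][1] = 7 + -5 = 2, A[0][2] + B[2][1] = 7 + -5 = 2) = 2 (attained at k = 1)
  C[0][2] = min over k of (A[0][0] + B[0][2] = 4 + 1 = 5, A[0][1] + B[1][2] = 7 + 3 = 10, A[0][2] + B[2][2] = 7 + 7 = 14) = 5 (attained at k = 0)
  C[1][0] = min over k of (A[1][0] + B[0][0] = 7 + 7 = 14, A[1][1] + B[1][0] = 3 + 6 = 9, A[1][2] + B[2][0] = -3 + 9 = 6) = 6 (attained at k = 2)
  C[1][1] = min over k of (A[1][0] + B[0][1] = 7 + 10 = 17, A[1][1] + B[1][1] = 3 + -5 = -2, A[1][2] + B[2][1] = -3 + -5 = -8) = -8 (attained at k = 2)
  C[1][2] = min over k of (A[1][0] + B[0][2] = 7 + 1 = 8, A[1][1] + B[1][2] = 3 + 3 = 6, A[1][2] + B[2][2] = -3 + 7 = 4) = 4 (attained at k = 2)
  C[2][0] = min over k of (A[2][0] + B[0][0] = -2 + 7 = 5, A[2][1] + B[1][0] = 6 + 6 = 12, A[2][2] + B[2][0] = 3 + 9 = 12) = 5 (attained at k = 0)
  C[2][1] = min over k of (A[2][0] + B[0][1] = -2 + 10 = 8, A[2][1] + B[1][1] = 6 + -5 = 1, A[2][2] + B[2][1] = 3 + -5 = -2) = -2 (attained at k = 2)
  C[2][2] = min over k of (A[2][0] + B[0][2] = -2 + 1 = -1, A[2][1] + B[1][2] = 6 + 3 = 9, A[2][2] + B[2][2] = 3 + 7 = 10) = -1 (attained at k = 0)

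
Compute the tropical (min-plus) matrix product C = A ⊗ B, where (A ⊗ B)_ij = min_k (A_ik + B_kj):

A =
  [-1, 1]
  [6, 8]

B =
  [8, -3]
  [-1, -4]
A ⊗ B =
  [0, -4]
  [7, 3]

Apply the min-plus product entry-by-entry:
  C[0][0] = min over k of (A[0][0] + B[0][0] = -1 + 8 = 7, A[0][1] + B[1][0] = 1 + -1 = 0) = 0 (attained at k = 1)
  C[0][1] = min over k of (A[0][0] + B[0][1] = -1 + -3 = -4, A[0][1] + B[1][1] = 1 + -4 = -3) = -4 (attained at k = 0)
  C[1][0] = min over k of (A[1][0] + B[0][0] = 6 + 8 = 14, A[1][1] + B[1][0] = 8 + -1 = 7) = 7 (attained at k = 1)
  C[1][1] = min over k of (A[1][0] + B[0][1] = 6 + -3 = 3, A[1][1] + B[1][1] = 8 + -4 = 4) = 3 (attained at k = 0)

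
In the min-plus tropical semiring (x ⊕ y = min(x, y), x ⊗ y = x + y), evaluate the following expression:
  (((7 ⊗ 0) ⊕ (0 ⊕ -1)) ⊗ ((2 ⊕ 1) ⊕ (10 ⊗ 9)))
(((7 ⊗ 0) ⊕ (0 ⊕ -1)) ⊗ ((2 ⊕ 1) ⊕ (10 ⊗ 9))) = 0

Expand innermost to outermost. Recall ⊕ takes the minimum of its arguments and ⊗ takes their sum. Working out the expression (((7 ⊗ 0) ⊕ (0 ⊕ -1)) ⊗ ((2 ⊕ 1) ⊕ (10 ⊗ 9))) gives 0.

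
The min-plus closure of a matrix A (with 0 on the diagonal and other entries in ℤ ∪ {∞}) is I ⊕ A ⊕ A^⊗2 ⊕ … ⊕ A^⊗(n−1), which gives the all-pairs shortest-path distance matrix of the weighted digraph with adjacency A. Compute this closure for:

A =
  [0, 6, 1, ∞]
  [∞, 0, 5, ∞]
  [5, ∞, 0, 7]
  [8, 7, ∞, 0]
Closure =
  [0, 6, 1, 8]
  [10, 0, 5, 12]
  [5, 11, 0, 7]
  [8, 7, 9, 0]

This is the Floyd-Warshall all-pairs shortest-path computation. For each intermediate vertex k = 0, 1, …, 3, update dist[i][j] ← min(dist[i][j], dist[i][k] + dist[k][j]). The final matrix gives, for each (i, j), the minimum total weight of any directed path from i to j (possibly empty when i = j).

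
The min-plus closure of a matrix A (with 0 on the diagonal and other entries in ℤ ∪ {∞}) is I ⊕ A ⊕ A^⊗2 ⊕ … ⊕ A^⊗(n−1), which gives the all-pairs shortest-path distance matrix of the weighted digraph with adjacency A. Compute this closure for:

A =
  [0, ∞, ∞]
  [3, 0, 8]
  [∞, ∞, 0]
Closure =
  [0, ∞, ∞]
  [3, 0, 8]
  [∞, ∞, 0]

This is the Floyd-Warshall all-pairs shortest-path computation. For each intermediate vertex k = 0, 1, …, 2, update dist[i][j] ← min(dist[i][j], dist[i][k] + dist[k][j]). The final matrix gives, for each (i, j), the minimum total weight of any directed path from i to j (possibly empty when i = j).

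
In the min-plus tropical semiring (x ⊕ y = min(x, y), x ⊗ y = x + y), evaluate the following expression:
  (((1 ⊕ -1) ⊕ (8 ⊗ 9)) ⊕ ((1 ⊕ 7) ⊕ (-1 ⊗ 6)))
(((1 ⊕ -1) ⊕ (8 ⊗ 9)) ⊕ ((1 ⊕ 7) ⊕ (-1 ⊗ 6))) = -1

Expand innermost to outermost. Recall ⊕ takes the minimum of its arguments and ⊗ takes their sum. Working out the expression (((1 ⊕ -1) ⊕ (8 ⊗ 9)) ⊕ ((1 ⊕ 7) ⊕ (-1 ⊗ 6))) gives -1.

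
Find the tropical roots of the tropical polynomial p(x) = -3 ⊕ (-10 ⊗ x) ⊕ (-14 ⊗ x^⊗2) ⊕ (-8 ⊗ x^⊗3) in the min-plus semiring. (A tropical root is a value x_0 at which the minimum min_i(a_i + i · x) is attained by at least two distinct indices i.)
Roots: {-6, 4, 7}

Each tropical root is a break point of the lower envelope of the lines y = a_i + i · x (there are 4 lines, with slopes 0, 1, ..., 3). Only the lines that attain the minimum somewhere contribute to roots; other lines are dominated. Here the surviving (envelope) indices are i = 3, i = 2, i = 1, i = 0.
Intersections between consecutive envelope lines give the roots: for adjacent envelope indices i < j the intersection is x = (a_i − a_j) / (j − i). Reading off the sorted break points: {-6, 4, 7}.
Verification: at each break x_0, at least two indices attain the minimum of min_i(a_i + i · x_0).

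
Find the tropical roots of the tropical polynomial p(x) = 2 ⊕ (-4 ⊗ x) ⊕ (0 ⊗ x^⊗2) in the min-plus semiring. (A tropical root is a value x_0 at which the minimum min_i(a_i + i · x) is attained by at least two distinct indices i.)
Roots: {-4, 6}

Each tropical root is a break point of the lower envelope of the lines y = a_i + i · x (there are 3 lines, with slopes 0, 1, ..., 2). Only the lines that attain the minimum somewhere contribute to roots; other lines are dominated. Here the surviving (envelope) indices are i = 2, i = 1, i = 0.
Intersections between consecutive envelope lines give the roots: for adjacent envelope indices i < j the intersection is x = (a_i − a_j) / (j − i). Reading off the sorted break points: {-4, 6}.
Verification: at each break x_0, at least two indices attain the minimum of min_i(a_i + i · x_0).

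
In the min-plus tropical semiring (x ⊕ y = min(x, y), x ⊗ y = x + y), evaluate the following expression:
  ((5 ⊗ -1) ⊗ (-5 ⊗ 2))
((5 ⊗ -1) ⊗ (-5 ⊗ 2)) = 1

Expand innermost to outermost. Recall ⊕ takes the minimum of its arguments and ⊗ takes their sum. Working out the expression ((5 ⊗ -1) ⊗ (-5 ⊗ 2)) gives 1.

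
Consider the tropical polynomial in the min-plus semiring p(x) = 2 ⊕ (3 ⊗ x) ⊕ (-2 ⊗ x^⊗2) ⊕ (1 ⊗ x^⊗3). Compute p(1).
p(1) = 0

A tropical monomial a ⊗ x^⊗i evaluates to a + i · x. Evaluating each term at x = 1:
  Term 0 contributes 2 + 0 · 1 = 2
  Term 1 contributes 3 + 1 · 1 = 4
  Term 2 contributes -2 + 2 · 1 = 0
  Term 3 contributes 1 + 3 · 1 = 4
p(1) = ⊕ of these = min[2, 4, 0, 4] = 0.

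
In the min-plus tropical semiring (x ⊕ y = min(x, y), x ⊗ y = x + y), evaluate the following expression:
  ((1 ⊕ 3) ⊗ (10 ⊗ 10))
((1 ⊕ 3) ⊗ (10 ⊗ 10)) = 21

Expand innermost to outermost. Recall ⊕ takes the minimum of its arguments and ⊗ takes their sum. Working out the expression ((1 ⊕ 3) ⊗ (10 ⊗ 10)) gives 21.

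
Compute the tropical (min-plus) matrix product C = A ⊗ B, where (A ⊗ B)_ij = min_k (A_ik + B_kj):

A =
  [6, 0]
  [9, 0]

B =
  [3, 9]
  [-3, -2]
A ⊗ B =
  [-3, -2]
  [-3, -2]

Apply the min-plus product entry-by-entry:
  C[0][0] = min over k of (A[0][0] + B[0][0] = 6 + 3 = 9, A[0][1] + B[1][0] = 0 + -3 = -3) = -3 (attained at k = 1)
  C[0][1] = min over k of (A[0][0] + B[0][1] = 6 + 9 = 15, A[0][1] + B[1][1] = 0 + -2 = -2) = -2 (attained at k = 1)
  C[1][0] = min over k of (A[1][0] + B[0][0] = 9 + 3 = 12, A[1][1] + B[1][0] = 0 + -3 = -3) = -3 (attained at k = 1)
  C[1][1] = min over k of (A[1][0] + B[0][1] = 9 + 9 = 18, A[1][1] + B[1][1] = 0 + -2 = -2) = -2 (attained at k = 1)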